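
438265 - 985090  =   - 546825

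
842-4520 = - 3678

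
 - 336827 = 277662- 614489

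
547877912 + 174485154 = 722363066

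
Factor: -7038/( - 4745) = 2^1*3^2*5^( - 1) * 13^( - 1) * 17^1*23^1 * 73^( - 1 ) 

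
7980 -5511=2469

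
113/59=1 + 54/59 = 1.92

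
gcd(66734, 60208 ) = 2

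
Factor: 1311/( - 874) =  - 3/2 = - 2^( - 1)*3^1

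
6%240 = 6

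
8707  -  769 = 7938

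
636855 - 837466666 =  - 836829811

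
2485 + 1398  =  3883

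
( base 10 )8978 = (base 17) 1E12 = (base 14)33b4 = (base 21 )k7b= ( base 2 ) 10001100010010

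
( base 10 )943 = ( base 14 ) 4B5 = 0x3AF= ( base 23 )1i0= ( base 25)1CI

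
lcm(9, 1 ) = 9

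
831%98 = 47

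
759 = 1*759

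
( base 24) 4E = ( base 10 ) 110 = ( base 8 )156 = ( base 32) 3E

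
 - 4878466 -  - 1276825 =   -  3601641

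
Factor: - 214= -2^1*107^1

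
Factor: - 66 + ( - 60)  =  -126= - 2^1*3^2* 7^1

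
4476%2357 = 2119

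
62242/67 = 62242/67 = 928.99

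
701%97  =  22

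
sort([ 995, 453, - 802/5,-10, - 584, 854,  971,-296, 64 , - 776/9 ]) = [ - 584,-296,-802/5, - 776/9,- 10, 64, 453, 854,971,995]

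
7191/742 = 7191/742  =  9.69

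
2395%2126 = 269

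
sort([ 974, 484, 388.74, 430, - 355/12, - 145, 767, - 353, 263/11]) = [  -  353, - 145, - 355/12, 263/11, 388.74, 430, 484,767,974] 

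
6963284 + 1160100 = 8123384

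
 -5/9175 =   -  1/1835 = - 0.00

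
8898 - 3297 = 5601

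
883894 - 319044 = 564850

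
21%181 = 21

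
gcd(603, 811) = 1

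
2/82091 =2/82091 =0.00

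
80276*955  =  76663580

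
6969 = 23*303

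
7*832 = 5824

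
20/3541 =20/3541= 0.01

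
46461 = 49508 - 3047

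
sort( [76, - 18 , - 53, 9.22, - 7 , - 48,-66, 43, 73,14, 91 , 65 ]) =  [ - 66, - 53,- 48, - 18,-7, 9.22, 14, 43, 65,  73,76, 91]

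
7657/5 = 7657/5 = 1531.40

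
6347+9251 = 15598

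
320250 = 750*427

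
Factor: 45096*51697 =2^3*3^1*17^1*1879^1*3041^1 = 2331327912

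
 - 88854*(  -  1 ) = 88854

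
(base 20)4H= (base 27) 3G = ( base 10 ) 97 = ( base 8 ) 141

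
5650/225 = 25+ 1/9 = 25.11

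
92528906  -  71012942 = 21515964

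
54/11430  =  3/635 = 0.00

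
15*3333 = 49995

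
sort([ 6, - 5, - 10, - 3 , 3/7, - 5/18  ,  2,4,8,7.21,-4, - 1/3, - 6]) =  [-10, - 6, - 5, - 4 , - 3,-1/3, - 5/18,3/7, 2, 4, 6,7.21,8 ] 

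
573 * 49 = 28077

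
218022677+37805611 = 255828288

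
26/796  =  13/398 = 0.03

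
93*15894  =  1478142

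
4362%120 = 42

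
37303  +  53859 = 91162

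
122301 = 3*40767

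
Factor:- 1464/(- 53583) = 2^3 * 53^( - 1 ) * 61^1 * 337^(  -  1) = 488/17861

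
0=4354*0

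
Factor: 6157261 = 11^1*23^1 * 24337^1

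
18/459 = 2/51=0.04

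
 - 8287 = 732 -9019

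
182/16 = 11 + 3/8 = 11.38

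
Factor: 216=2^3 * 3^3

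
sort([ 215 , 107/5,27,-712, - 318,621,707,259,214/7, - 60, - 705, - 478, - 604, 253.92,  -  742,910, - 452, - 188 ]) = [ - 742, - 712, - 705, - 604,-478, - 452, - 318,  -  188, - 60,107/5,27, 214/7,215,253.92,  259,621, 707,910 ] 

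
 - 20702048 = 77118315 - 97820363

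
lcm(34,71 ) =2414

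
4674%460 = 74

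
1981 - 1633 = 348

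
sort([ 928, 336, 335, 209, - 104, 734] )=[ - 104, 209,335,336, 734, 928 ]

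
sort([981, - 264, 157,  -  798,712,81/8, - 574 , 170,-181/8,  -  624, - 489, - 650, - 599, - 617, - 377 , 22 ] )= [  -  798, - 650,-624, - 617,  -  599 , - 574, - 489,  -  377 , - 264, - 181/8 , 81/8 , 22,157, 170, 712,  981]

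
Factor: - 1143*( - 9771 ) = 11168253 = 3^3*127^1*3257^1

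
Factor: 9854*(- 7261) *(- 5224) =373776646256 = 2^4*13^1*53^1*137^1*379^1*653^1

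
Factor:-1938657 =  - 3^1*7^1*92317^1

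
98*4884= 478632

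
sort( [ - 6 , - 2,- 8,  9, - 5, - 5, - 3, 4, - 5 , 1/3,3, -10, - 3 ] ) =[ - 10,  -  8, - 6, - 5,- 5, - 5,-3, - 3, - 2, 1/3,3, 4,9]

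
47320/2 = 23660 = 23660.00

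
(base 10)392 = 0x188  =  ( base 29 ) df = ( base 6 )1452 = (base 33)BT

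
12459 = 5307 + 7152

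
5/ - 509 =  - 5/509 =-0.01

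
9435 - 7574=1861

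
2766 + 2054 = 4820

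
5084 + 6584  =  11668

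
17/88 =17/88 = 0.19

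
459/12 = 38+1/4 = 38.25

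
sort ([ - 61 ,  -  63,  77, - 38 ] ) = [-63,-61, - 38,77]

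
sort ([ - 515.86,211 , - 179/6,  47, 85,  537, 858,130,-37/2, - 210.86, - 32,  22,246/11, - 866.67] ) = [ - 866.67,-515.86,-210.86,  -  32,-179/6,  -  37/2,22,246/11,47 , 85, 130,211,  537,858]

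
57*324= 18468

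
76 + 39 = 115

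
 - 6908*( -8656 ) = 59795648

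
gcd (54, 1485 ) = 27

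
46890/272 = 23445/136  =  172.39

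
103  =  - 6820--6923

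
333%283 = 50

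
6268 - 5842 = 426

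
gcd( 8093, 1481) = 1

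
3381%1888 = 1493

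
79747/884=4691/52 = 90.21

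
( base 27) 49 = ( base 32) 3l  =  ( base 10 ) 117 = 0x75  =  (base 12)99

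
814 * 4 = 3256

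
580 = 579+1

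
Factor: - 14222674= -2^1*7111337^1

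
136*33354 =4536144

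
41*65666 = 2692306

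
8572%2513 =1033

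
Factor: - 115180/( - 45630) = 2^1*3^( - 3)*13^ (-1) * 443^1 = 886/351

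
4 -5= - 1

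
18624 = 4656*4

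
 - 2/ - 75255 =2/75255 = 0.00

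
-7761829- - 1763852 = -5997977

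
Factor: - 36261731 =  - 11^1*17^1 * 23^1 * 8431^1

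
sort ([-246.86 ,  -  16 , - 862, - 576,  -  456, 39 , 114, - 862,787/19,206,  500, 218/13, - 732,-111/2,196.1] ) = [-862, - 862,-732, - 576,-456,-246.86, - 111/2, - 16, 218/13, 39, 787/19, 114,196.1,206,500 ]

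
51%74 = 51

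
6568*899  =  5904632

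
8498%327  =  323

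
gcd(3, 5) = 1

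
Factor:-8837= - 8837^1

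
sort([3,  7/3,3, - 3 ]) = [ - 3,7/3, 3, 3] 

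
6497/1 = 6497 = 6497.00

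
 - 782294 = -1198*653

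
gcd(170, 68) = 34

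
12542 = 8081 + 4461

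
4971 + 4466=9437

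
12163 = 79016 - 66853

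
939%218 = 67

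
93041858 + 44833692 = 137875550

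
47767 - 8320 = 39447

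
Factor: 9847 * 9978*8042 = 2^2*3^1*43^1*229^1*1663^1*4021^1 = 790153569372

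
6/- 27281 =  - 6/27281 = - 0.00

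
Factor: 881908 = 2^2*47^1*4691^1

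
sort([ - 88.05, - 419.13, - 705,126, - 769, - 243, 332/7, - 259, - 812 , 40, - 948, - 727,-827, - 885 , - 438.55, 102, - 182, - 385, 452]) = [ - 948, - 885,- 827, - 812, - 769,-727, -705, - 438.55, - 419.13, - 385, - 259, - 243,-182, - 88.05, 40, 332/7, 102, 126, 452 ]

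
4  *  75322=301288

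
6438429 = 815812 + 5622617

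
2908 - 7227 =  - 4319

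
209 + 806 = 1015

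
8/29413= 8/29413 = 0.00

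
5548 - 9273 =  - 3725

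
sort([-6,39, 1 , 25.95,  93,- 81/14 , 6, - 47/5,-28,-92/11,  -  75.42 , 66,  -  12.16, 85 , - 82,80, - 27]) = [-82 , - 75.42, - 28,-27, - 12.16, -47/5,-92/11, - 6 ,-81/14,1, 6, 25.95 , 39, 66, 80, 85,93]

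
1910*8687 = 16592170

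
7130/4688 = 1+1221/2344 = 1.52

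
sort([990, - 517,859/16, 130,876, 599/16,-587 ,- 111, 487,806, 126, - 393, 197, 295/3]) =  [ - 587, - 517,  -  393,-111,599/16, 859/16,295/3, 126, 130,197,487,  806 , 876, 990]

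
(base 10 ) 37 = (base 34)13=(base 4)211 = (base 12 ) 31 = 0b100101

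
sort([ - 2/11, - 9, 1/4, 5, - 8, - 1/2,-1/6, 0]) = [ - 9, - 8,-1/2,  -  2/11,  -  1/6, 0, 1/4, 5]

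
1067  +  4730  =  5797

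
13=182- 169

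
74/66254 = 37/33127 = 0.00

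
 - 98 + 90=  - 8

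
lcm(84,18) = 252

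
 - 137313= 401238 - 538551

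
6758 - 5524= 1234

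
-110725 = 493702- 604427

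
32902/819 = 32902/819=40.17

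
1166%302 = 260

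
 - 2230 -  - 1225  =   - 1005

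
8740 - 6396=2344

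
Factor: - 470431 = - 13^1*  36187^1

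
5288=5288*1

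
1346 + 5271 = 6617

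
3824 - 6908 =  -3084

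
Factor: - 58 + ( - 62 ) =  - 2^3 * 3^1* 5^1=-120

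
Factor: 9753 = 3^1*3251^1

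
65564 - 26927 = 38637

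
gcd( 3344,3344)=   3344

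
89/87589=89/87589 = 0.00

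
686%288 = 110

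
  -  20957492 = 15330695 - 36288187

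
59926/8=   7490+3/4 = 7490.75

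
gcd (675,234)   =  9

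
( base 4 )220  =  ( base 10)40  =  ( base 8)50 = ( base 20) 20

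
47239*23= 1086497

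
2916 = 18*162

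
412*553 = 227836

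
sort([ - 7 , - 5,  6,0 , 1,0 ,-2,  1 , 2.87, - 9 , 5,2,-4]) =[ - 9, - 7, - 5, - 4, - 2 , 0,  0, 1, 1 , 2,2.87, 5, 6]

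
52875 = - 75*(-705 ) 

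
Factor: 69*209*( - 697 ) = -10051437 = - 3^1*11^1*17^1*19^1 * 23^1* 41^1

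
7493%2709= 2075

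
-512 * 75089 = -38445568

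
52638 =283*186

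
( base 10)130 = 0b10000010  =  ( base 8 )202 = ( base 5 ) 1010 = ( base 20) 6a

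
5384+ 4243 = 9627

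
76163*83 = 6321529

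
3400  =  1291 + 2109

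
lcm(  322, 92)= 644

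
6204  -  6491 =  - 287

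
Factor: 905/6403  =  5^1 * 19^( - 1)*181^1*337^( - 1) 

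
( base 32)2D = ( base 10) 77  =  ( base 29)2j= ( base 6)205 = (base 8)115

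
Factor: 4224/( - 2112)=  - 2= -  2^1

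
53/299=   53/299 = 0.18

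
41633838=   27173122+14460716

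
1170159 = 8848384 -7678225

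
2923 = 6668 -3745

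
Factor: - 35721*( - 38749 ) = 3^6*7^2 * 38749^1 = 1384153029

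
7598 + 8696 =16294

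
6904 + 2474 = 9378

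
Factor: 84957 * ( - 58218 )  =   - 2^1*3^2*31^1*313^1*28319^1 = - 4946026626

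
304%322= 304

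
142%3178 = 142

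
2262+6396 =8658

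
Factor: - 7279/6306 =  - 2^(-1)*3^( - 1 )*29^1*251^1*1051^( - 1)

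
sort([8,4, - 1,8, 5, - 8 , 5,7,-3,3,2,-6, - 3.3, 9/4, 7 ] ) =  [ - 8, - 6, - 3.3, - 3,-1, 2,9/4,3 , 4,5, 5, 7, 7,8,8 ] 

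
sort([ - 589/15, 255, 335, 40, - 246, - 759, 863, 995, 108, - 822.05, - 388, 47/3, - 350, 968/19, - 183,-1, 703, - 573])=[ - 822.05, - 759, - 573, - 388 , - 350,-246, - 183, - 589/15,-1, 47/3,40, 968/19 , 108, 255,  335, 703, 863, 995 ] 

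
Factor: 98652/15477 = 32884/5159= 2^2*7^ ( - 1 )*11^(-1 )*67^( -1 )*8221^1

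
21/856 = 21/856=0.02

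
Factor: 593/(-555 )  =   - 3^ (-1 )*5^( - 1) * 37^( - 1)*593^1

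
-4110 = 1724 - 5834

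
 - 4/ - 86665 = 4/86665  =  0.00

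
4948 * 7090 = 35081320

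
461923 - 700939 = -239016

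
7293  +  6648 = 13941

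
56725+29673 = 86398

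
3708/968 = 927/242 = 3.83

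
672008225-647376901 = 24631324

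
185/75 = 2+7/15 = 2.47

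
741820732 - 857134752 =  - 115314020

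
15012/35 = 428 + 32/35  =  428.91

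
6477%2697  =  1083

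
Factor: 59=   59^1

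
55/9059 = 55/9059 = 0.01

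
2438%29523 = 2438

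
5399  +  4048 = 9447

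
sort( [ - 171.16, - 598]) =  [ - 598, - 171.16]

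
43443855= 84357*515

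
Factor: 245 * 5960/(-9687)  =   - 2^3*3^(  -  1)*5^2*7^2*149^1*3229^( - 1) = -1460200/9687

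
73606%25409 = 22788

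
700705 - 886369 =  - 185664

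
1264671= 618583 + 646088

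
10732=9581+1151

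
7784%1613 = 1332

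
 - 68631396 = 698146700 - 766778096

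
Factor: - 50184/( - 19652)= 2^1*3^2*17^( - 2)*41^1  =  738/289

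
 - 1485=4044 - 5529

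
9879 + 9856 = 19735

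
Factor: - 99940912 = -2^4*19^1*328753^1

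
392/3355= 392/3355 = 0.12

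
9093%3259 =2575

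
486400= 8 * 60800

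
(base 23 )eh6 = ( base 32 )7jr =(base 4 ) 1321323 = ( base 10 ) 7803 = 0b1111001111011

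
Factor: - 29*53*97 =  - 29^1*53^1 *97^1 = - 149089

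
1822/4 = 455+1/2 = 455.50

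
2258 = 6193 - 3935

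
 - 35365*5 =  - 176825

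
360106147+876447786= 1236553933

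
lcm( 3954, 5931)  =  11862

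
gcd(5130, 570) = 570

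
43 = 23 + 20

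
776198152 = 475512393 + 300685759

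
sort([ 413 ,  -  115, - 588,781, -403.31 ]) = [-588, - 403.31,-115,413, 781 ]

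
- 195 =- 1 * 195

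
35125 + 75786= 110911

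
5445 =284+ 5161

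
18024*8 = 144192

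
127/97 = 127/97 = 1.31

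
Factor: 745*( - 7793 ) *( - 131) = 5^1 * 131^1 * 149^1*7793^1 = 760557835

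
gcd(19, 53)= 1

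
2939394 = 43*68358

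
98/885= 98/885=0.11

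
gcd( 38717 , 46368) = 7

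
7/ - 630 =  - 1+89/90 = - 0.01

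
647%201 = 44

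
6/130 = 3/65 = 0.05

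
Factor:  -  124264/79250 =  - 196/125 = -2^2*5^( - 3 ) * 7^2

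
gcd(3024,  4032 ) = 1008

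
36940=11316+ 25624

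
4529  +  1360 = 5889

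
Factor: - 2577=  - 3^1 * 859^1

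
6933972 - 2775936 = 4158036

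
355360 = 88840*4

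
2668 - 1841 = 827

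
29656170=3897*7610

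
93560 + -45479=48081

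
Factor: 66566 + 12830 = 79396 = 2^2*23^1*863^1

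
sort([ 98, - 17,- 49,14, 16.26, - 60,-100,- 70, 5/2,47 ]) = [ - 100,-70,-60, - 49, - 17,5/2, 14,16.26,47,98]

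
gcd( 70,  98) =14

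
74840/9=8315 + 5/9 = 8315.56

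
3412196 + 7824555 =11236751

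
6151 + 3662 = 9813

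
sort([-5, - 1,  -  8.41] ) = [- 8.41, - 5, - 1 ]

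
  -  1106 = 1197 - 2303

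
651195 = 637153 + 14042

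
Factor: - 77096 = - 2^3*23^1*419^1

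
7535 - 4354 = 3181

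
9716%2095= 1336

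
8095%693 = 472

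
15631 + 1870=17501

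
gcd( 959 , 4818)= 1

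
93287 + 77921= 171208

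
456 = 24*19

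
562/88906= 281/44453  =  0.01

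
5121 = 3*1707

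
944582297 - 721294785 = 223287512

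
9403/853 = 11 + 20/853  =  11.02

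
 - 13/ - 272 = 13/272 = 0.05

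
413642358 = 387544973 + 26097385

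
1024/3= 341 + 1/3 = 341.33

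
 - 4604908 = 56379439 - 60984347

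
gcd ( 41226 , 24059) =1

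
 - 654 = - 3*218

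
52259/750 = 52259/750 =69.68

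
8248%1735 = 1308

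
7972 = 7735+237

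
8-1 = 7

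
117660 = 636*185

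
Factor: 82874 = 2^1*11^1 * 3767^1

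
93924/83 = 93924/83 = 1131.61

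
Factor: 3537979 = 3537979^1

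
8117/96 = 84 + 53/96 = 84.55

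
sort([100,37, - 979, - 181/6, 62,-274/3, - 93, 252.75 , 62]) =[ - 979,  -  93, - 274/3, - 181/6,37, 62,62, 100,252.75 ]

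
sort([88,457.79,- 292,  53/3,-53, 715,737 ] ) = [ - 292,-53, 53/3, 88,457.79, 715,737 ]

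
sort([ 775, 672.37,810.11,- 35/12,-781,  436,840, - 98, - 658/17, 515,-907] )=[ - 907, - 781, - 98,-658/17, - 35/12,436, 515, 672.37,  775,810.11, 840 ] 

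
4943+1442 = 6385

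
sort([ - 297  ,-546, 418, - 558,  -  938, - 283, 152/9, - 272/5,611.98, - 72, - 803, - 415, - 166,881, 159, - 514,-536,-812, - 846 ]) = [-938, - 846, - 812, - 803 ,  -  558,  -  546,- 536, - 514,- 415, - 297, - 283, - 166, -72, - 272/5,152/9,159, 418,  611.98, 881]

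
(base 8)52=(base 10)42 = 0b101010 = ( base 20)22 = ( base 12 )36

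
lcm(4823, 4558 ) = 414778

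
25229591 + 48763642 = 73993233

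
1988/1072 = 497/268 = 1.85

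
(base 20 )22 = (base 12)36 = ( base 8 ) 52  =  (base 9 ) 46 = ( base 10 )42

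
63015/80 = 12603/16 = 787.69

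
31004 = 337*92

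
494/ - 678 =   -  1  +  92/339 = -  0.73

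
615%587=28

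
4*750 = 3000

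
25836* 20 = 516720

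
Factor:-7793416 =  - 2^3*974177^1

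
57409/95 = 57409/95= 604.31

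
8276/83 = 99 + 59/83 = 99.71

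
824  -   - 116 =940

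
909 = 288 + 621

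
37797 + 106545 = 144342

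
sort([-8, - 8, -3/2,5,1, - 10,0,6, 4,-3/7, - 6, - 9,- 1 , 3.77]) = [-10, - 9,  -  8,-8 , - 6, - 3/2 , - 1,-3/7, 0,1,3.77, 4, 5,6]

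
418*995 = 415910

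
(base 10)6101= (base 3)22100222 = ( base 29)77B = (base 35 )4yb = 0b1011111010101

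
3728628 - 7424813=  - 3696185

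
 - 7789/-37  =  7789/37 = 210.51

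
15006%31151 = 15006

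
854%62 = 48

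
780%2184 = 780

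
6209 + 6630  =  12839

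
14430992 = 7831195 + 6599797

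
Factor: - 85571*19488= - 1667607648 = - 2^5*3^1*7^1*29^1* 85571^1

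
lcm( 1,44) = 44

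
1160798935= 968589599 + 192209336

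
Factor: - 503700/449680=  - 345/308 = - 2^( - 2)*3^1*5^1*7^( - 1) * 11^ ( - 1)*23^1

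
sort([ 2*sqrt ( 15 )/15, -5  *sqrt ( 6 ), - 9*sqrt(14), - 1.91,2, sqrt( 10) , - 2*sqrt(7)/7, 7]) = [ - 9*sqrt(14 ), - 5* sqrt(6 ), - 1.91, - 2*sqrt( 7 ) /7,2*sqrt (15 )/15,2, sqrt ( 10),  7]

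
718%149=122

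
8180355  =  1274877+6905478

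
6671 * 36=240156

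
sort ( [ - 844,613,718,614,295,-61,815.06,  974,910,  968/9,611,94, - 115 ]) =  [ - 844, - 115, - 61,94,968/9,295  ,  611 , 613,614,718,815.06,910,974 ]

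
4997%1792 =1413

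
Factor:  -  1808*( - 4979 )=2^4*13^1*113^1*383^1=9002032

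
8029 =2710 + 5319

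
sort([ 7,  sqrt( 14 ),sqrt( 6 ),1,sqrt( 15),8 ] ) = [1,  sqrt( 6 ) , sqrt(14),  sqrt( 15 ),  7, 8]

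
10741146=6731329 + 4009817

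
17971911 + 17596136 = 35568047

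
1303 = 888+415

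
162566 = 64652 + 97914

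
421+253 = 674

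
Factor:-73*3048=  - 2^3*3^1*73^1*127^1  =  -  222504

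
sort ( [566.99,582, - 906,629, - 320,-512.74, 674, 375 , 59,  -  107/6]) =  [ - 906, - 512.74, - 320,-107/6, 59 , 375, 566.99,  582,629, 674 ]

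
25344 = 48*528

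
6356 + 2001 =8357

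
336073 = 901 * 373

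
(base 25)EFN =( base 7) 35446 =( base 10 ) 9148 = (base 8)21674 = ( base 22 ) IJI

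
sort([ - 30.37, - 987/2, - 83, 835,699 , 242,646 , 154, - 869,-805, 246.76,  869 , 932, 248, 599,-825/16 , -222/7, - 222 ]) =[ -869 , - 805, - 987/2 ,-222 ,-83,-825/16,-222/7,  -  30.37 , 154,242, 246.76, 248,599,  646 , 699, 835, 869, 932]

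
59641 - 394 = 59247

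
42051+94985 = 137036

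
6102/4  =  3051/2 = 1525.50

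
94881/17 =94881/17= 5581.24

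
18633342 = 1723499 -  - 16909843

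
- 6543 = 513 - 7056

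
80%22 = 14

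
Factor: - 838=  - 2^1*419^1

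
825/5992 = 825/5992  =  0.14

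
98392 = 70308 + 28084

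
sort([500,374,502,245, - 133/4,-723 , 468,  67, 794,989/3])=[ - 723, -133/4 , 67,245,989/3, 374,468, 500,502,794 ]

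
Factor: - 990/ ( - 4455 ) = 2/9 = 2^1 * 3^(  -  2 )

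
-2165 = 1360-3525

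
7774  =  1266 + 6508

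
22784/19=1199 + 3/19 = 1199.16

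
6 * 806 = 4836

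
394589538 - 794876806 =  - 400287268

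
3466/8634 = 1733/4317 = 0.40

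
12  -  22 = -10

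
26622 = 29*918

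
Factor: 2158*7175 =2^1 * 5^2*7^1*13^1*  41^1 *83^1 = 15483650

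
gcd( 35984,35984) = 35984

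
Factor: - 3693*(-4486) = 2^1*3^1*1231^1*2243^1 =16566798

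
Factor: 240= 2^4*3^1*5^1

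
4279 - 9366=- 5087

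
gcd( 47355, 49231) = 7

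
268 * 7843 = 2101924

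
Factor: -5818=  - 2^1*2909^1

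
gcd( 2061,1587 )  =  3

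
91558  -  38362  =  53196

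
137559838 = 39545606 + 98014232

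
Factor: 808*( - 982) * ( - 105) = 83312880=2^4* 3^1*5^1*7^1*101^1*491^1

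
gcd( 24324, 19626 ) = 6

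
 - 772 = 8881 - 9653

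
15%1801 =15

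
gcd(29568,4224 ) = 4224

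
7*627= 4389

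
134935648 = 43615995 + 91319653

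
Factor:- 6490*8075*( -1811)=2^1 * 5^3*11^1 *17^1 * 19^1 *59^1 * 1811^1 =94908624250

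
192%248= 192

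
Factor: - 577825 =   -  5^2 * 29^1 * 797^1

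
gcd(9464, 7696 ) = 104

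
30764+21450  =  52214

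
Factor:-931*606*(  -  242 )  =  2^2*3^1 * 7^2*11^2 *19^1*101^1= 136533012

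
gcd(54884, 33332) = 4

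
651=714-63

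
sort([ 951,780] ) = [780, 951] 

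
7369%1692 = 601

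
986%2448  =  986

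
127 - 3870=- 3743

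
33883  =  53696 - 19813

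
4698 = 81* 58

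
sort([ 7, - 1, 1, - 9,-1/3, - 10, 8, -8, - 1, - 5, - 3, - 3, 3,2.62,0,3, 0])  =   [ - 10, - 9 , - 8 , - 5, -3, - 3, - 1, - 1, - 1/3,0, 0, 1 , 2.62,3, 3,7, 8 ]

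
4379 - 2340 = 2039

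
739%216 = 91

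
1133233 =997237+135996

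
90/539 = 90/539= 0.17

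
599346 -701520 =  - 102174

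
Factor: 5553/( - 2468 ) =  - 9/4 = - 2^( - 2)*3^2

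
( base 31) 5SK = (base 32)5ht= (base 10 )5693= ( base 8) 13075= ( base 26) 8ap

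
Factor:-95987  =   - 95987^1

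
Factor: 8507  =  47^1 * 181^1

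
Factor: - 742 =-2^1*  7^1*53^1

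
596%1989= 596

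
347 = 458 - 111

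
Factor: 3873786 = 2^1*3^1*7^1*92233^1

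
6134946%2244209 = 1646528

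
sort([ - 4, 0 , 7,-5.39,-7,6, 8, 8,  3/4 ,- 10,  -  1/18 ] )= [-10,- 7,-5.39, - 4, - 1/18,0, 3/4,6, 7, 8, 8]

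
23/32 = 23/32 =0.72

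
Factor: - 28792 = -2^3*59^1* 61^1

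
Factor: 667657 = 667657^1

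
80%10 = 0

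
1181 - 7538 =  - 6357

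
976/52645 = 976/52645 = 0.02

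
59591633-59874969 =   -  283336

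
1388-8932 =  - 7544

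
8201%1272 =569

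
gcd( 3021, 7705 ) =1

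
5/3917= 5/3917=0.00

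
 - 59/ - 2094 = 59/2094 = 0.03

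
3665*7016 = 25713640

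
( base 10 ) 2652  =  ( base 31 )2NH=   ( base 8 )5134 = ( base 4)221130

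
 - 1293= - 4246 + 2953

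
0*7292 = 0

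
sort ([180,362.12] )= [ 180, 362.12]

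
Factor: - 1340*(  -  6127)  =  8210180 = 2^2*5^1*11^1*67^1*557^1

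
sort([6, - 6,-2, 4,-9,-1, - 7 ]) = [-9,-7, -6, - 2,- 1,4,6 ] 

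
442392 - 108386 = 334006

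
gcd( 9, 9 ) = 9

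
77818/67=77818/67 = 1161.46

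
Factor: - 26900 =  - 2^2*5^2*269^1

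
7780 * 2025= 15754500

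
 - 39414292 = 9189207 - 48603499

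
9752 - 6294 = 3458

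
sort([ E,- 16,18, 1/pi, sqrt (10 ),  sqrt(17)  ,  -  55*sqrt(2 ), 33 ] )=[ - 55*sqrt ( 2), - 16, 1/pi,  E,  sqrt( 10) , sqrt ( 17 ), 18, 33]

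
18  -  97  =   - 79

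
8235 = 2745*3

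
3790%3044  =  746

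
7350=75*98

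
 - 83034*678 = - 56297052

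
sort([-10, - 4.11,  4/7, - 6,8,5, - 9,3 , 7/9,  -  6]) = [-10, -9,-6, - 6,- 4.11,4/7, 7/9, 3, 5,8]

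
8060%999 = 68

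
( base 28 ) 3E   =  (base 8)142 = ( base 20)4i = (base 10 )98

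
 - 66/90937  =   - 6/8267 = - 0.00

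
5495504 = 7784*706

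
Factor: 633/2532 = 1/4  =  2^( - 2)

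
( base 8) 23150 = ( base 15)2da7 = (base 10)9832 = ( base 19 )1849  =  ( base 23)idb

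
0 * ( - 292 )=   0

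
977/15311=977/15311 =0.06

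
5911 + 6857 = 12768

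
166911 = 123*1357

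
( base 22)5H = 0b1111111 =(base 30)47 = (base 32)3v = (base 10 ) 127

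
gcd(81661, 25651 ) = 1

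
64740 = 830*78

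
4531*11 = 49841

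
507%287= 220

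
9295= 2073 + 7222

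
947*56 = 53032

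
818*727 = 594686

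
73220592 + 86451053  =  159671645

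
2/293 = 2/293=0.01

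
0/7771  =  0=0.00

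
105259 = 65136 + 40123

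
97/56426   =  97/56426  =  0.00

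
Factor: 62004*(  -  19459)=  - 1206535836 = - 2^2*3^1 * 11^1*29^1* 61^1*5167^1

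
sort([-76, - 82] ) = [ - 82,-76 ] 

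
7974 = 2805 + 5169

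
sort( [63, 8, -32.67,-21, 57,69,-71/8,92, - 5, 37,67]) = [ - 32.67,-21,-71/8, - 5,8,37 , 57, 63,67, 69,92 ] 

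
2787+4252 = 7039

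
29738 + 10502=40240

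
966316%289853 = 96757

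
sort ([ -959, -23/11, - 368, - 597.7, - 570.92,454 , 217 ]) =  [  -  959, - 597.7, - 570.92, - 368, - 23/11,217,454]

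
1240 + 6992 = 8232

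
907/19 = 907/19 = 47.74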